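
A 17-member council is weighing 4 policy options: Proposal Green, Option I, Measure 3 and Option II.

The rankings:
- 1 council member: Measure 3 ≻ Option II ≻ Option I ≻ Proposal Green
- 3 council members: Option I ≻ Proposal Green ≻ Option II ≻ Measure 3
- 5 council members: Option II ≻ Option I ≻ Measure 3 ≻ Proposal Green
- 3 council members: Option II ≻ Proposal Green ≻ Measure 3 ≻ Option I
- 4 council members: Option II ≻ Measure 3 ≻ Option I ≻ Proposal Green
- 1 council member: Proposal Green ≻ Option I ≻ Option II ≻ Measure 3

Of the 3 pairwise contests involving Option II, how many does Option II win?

3

Option II against each rival (17 council members):
Option II vs Proposal Green: Option II wins 13–4.
Option II vs Option I: Option II wins 13–4.
Option II vs Measure 3: 16 to 1, Option II.
Option II beats Proposal Green, Option I, Measure 3 — 3 pairwise wins.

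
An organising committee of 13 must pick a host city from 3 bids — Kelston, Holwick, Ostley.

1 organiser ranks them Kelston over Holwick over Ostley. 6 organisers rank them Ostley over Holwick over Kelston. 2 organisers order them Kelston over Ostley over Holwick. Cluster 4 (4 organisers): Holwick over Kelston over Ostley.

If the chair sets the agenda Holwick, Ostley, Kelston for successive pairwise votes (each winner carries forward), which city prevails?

Kelston

Round 1: Holwick vs Ostley — 5–8, Ostley advances.
Round 2: Ostley vs Kelston — 6–7, Kelston advances.
Kelston survives the agenda.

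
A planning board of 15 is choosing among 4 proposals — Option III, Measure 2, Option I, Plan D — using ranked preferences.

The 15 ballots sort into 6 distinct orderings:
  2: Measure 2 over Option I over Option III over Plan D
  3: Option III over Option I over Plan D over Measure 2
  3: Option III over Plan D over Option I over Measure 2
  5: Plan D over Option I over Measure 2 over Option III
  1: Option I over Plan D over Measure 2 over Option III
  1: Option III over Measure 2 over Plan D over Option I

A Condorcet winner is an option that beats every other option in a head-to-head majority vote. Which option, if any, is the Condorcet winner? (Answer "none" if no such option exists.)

none

Pairwise majorities:
Option III vs Measure 2: Option III preferred on 3+3+1 = 7 ballots; Measure 2 wins 8–7.
Option III vs Option I: 7 to 8, Option I.
Option III vs Plan D: Option III preferred on 2+3+3+1 = 9 ballots; Option III wins 9–6.
Measure 2 vs Option I: 3 to 12, Option I.
Measure 2 vs Plan D: Measure 2 is ranked higher on 2+1 = 3 ballots, Plan D on 12. Plan D wins 12–3.
Option I vs Plan D: 2+3+1 = 6 for Option I, 9 for Plan D — Plan D by 9–6.
Every option loses at least once (Option III loses to Measure 2; Measure 2 loses to Option I; Option I loses to Plan D; Plan D loses to Option III). The majority relation contains the cycle Option III → Plan D → Measure 2 → Option III, so there is no Condorcet winner.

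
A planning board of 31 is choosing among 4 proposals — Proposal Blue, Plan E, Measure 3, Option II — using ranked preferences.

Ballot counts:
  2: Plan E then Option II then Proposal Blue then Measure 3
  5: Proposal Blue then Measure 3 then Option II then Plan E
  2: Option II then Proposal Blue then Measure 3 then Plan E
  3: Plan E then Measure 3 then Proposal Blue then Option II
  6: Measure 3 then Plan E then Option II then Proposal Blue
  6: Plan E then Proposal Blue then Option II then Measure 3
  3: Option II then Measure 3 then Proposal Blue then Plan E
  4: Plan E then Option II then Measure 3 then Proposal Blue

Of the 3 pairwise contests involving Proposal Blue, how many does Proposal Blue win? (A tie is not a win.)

Proposal Blue against each rival (31 council members):
Proposal Blue vs Plan E: Proposal Blue is ranked higher on 5+2+3 = 10 ballots, Plan E on 21. Plan E wins 21–10.
Proposal Blue vs Measure 3: Measure 3 wins 16–15.
Proposal Blue vs Option II: Option II, 17–14.
Proposal Blue beats no one; loses to Plan E, Measure 3, Option II — 0 pairwise wins.

0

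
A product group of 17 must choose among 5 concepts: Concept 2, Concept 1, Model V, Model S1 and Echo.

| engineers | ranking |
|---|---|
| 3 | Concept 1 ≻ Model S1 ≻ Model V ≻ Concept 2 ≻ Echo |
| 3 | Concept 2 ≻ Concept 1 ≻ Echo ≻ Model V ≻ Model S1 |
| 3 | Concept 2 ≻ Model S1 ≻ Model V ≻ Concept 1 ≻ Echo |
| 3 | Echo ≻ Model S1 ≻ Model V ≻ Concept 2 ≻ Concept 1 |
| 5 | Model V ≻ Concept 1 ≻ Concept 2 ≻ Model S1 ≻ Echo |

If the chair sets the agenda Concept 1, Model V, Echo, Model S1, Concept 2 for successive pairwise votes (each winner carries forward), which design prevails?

Round 1: Concept 1 vs Model V — 6–11, Model V advances.
Round 2: Model V vs Echo — 11–6, Model V advances.
Round 3: Model V vs Model S1 — 8–9, Model S1 advances.
Round 4: Model S1 vs Concept 2 — 6–11, Concept 2 advances.
Concept 2 survives the agenda.

Concept 2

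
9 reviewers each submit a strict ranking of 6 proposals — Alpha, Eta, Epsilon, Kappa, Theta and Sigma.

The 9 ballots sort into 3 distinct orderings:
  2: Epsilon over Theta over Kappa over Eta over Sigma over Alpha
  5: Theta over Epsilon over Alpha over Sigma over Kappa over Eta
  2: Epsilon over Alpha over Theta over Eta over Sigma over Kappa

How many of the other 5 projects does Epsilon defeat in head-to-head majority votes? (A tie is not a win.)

4

Epsilon against each rival (9 reviewers):
Epsilon vs Alpha: 9 to 0, Epsilon.
Epsilon vs Eta: 2+5+2 = 9 for Epsilon, 0 for Eta — Epsilon by 9–0.
Epsilon–Kappa: Epsilon 9–0.
Epsilon vs Theta: Theta, 5–4.
Epsilon vs Sigma: Epsilon is ranked higher on 2+5+2 = 9 ballots, Sigma on 0. Epsilon wins 9–0.
Epsilon beats Alpha, Eta, Kappa, Sigma; loses to Theta — 4 pairwise wins.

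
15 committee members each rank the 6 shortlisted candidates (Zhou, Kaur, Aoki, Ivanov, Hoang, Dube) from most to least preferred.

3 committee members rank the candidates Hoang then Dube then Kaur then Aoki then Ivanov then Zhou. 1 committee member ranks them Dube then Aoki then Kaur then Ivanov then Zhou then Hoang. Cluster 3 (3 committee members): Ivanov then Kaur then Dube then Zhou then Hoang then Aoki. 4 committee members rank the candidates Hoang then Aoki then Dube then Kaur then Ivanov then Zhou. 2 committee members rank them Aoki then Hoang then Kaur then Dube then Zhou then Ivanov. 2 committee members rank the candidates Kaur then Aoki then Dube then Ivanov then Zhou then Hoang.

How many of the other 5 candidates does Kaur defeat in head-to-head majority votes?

3

Kaur against each rival (15 committee members):
Kaur vs Zhou: 3+1+3+4+2+2 = 15 for Kaur, 0 for Zhou — Kaur by 15–0.
Kaur vs Aoki: Kaur wins 8–7.
Kaur vs Ivanov: Kaur, 12–3.
Kaur vs Hoang: Hoang, 9–6.
Kaur–Dube: Dube 8–7.
Kaur beats Zhou, Aoki, Ivanov; loses to Hoang, Dube — 3 pairwise wins.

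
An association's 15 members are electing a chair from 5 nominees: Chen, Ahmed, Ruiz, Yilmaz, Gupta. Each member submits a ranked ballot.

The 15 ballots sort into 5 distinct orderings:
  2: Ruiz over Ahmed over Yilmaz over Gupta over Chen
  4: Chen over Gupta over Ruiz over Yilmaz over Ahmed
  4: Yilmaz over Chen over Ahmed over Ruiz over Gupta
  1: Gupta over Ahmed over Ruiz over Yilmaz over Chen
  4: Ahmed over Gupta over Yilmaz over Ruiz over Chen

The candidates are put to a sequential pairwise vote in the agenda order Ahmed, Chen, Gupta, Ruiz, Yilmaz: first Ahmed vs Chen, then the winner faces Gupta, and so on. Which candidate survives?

Round 1: Ahmed vs Chen — 7–8, Chen advances.
Round 2: Chen vs Gupta — 8–7, Chen advances.
Round 3: Chen vs Ruiz — 8–7, Chen advances.
Round 4: Chen vs Yilmaz — 4–11, Yilmaz advances.
Yilmaz survives the agenda.

Yilmaz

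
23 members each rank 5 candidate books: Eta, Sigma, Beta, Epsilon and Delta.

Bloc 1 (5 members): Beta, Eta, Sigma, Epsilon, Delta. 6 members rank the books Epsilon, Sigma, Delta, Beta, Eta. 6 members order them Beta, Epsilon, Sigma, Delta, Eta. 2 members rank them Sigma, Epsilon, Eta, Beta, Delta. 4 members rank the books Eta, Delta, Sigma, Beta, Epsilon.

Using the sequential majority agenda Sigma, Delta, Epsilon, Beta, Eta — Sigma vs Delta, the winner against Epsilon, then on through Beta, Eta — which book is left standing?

Beta

Round 1: Sigma vs Delta — 19–4, Sigma advances.
Round 2: Sigma vs Epsilon — 11–12, Epsilon advances.
Round 3: Epsilon vs Beta — 8–15, Beta advances.
Round 4: Beta vs Eta — 17–6, Beta advances.
The agenda winner is Beta.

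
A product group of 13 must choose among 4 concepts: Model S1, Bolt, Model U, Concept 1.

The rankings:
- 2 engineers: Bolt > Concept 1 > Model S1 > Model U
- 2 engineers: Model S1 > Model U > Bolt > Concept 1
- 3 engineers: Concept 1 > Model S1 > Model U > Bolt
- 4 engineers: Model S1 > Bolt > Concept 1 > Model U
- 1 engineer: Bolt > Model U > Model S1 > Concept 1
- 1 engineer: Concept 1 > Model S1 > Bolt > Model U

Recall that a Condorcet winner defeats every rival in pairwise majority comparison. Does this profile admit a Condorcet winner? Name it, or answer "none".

Model S1

Head-to-head results (13 engineers):
Model S1 vs Bolt: Model S1 wins 10–3.
Model S1 vs Model U: Model S1, 12–1.
Model S1 vs Concept 1: Model S1 wins 7–6.
Bolt vs Model U: Bolt wins 8–5.
Bolt vs Concept 1: Bolt, 9–4.
Model U vs Concept 1: Concept 1 wins 10–3.
Model S1 wins every pairwise contest, so Model S1 is the Condorcet winner.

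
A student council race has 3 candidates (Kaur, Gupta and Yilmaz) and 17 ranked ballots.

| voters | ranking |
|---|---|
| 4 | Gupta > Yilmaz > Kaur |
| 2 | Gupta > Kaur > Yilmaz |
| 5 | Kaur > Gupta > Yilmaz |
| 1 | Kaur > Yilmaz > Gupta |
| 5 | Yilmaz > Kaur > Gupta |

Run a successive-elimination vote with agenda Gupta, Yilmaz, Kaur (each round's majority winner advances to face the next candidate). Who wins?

Round 1: Gupta vs Yilmaz — 11–6, Gupta advances.
Round 2: Gupta vs Kaur — 6–11, Kaur advances.
Kaur survives the agenda.

Kaur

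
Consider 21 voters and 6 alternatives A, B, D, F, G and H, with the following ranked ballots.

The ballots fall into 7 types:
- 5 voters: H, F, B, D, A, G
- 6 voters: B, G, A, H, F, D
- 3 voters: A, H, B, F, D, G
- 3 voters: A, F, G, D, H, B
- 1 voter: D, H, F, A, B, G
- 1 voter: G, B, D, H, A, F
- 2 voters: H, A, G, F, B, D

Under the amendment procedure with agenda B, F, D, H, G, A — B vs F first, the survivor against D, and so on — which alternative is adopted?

A

Round 1: B vs F — 10–11, F advances.
Round 2: F vs D — 19–2, F advances.
Round 3: F vs H — 3–18, H advances.
Round 4: H vs G — 11–10, H advances.
Round 5: H vs A — 9–12, A advances.
A survives the agenda.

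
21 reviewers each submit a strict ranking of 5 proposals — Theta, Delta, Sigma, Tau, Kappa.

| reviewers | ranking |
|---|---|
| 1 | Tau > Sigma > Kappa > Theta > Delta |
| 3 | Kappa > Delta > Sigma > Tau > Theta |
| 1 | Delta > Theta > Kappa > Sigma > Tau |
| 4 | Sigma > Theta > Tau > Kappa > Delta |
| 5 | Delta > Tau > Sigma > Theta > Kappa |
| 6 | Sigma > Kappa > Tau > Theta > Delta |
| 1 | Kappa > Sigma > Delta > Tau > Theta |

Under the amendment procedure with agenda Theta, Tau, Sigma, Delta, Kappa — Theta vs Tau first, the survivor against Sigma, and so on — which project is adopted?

Sigma

Round 1: Theta vs Tau — 5–16, Tau advances.
Round 2: Tau vs Sigma — 6–15, Sigma advances.
Round 3: Sigma vs Delta — 12–9, Sigma advances.
Round 4: Sigma vs Kappa — 16–5, Sigma advances.
Sigma survives the agenda.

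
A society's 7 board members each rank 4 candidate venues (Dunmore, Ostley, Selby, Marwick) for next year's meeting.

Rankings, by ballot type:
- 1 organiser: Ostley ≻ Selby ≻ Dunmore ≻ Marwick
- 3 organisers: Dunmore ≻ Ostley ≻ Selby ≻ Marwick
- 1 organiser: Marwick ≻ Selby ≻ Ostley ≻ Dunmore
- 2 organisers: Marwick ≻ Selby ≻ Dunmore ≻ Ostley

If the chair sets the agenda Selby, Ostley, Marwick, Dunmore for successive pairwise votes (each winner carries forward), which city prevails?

Round 1: Selby vs Ostley — 3–4, Ostley advances.
Round 2: Ostley vs Marwick — 4–3, Ostley advances.
Round 3: Ostley vs Dunmore — 2–5, Dunmore advances.
Dunmore survives the agenda.

Dunmore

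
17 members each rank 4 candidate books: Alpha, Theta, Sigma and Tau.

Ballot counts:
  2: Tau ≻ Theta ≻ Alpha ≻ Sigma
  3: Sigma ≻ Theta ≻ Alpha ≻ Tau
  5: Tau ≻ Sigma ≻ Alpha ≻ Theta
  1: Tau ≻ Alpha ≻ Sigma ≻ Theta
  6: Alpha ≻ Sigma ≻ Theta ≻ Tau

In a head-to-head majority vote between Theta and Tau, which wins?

Ballots ranking Theta above Tau: 3 + 6 = 9.
Ballots ranking Tau above Theta: 17 − 9 = 8.
Theta wins the head-to-head 9–8.

Theta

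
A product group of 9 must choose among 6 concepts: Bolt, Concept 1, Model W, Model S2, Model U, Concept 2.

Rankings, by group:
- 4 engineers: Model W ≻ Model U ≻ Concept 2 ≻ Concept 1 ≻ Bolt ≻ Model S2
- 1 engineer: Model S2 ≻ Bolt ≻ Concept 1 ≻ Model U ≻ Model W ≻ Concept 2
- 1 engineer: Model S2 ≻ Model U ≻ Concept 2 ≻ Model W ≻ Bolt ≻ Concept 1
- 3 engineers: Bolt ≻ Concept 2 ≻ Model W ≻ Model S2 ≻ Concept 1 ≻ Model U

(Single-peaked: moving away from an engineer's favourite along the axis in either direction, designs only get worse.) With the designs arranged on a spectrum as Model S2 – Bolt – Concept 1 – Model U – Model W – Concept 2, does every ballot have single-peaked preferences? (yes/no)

Axis positions: Model S2=1, Bolt=2, Concept 1=3, Model U=4, Model W=5, Concept 2=6.
Group 1 (peak Model W at position 5): ranking walks positions 5-4-6-3-2-1, expanding outward from the peak — single-peaked.
Group 2 (peak Model S2 at position 1): ranking walks positions 1-2-3-4-5-6, expanding outward from the peak — single-peaked.
Group 3: ranking walks positions 1-4-6-5-2-3; Model U is ranked above Bolt even though Bolt lies between Model U and the peak Model S2 on the axis — preferences dip and rise again. Not single-peaked.
Group 4: ranking walks positions 2-6-5-1-3-4; Concept 2 is ranked above Concept 1 even though Concept 1 lies between Concept 2 and the peak Bolt on the axis — preferences dip and rise again. Not single-peaked.
Group 3 violates single-peakedness, so the profile is not single-peaked on this axis.

no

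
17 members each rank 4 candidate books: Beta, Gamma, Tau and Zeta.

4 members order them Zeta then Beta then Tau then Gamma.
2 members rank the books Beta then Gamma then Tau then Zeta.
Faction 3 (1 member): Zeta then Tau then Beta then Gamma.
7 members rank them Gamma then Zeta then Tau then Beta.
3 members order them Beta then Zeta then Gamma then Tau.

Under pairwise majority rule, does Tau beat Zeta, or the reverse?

Zeta

Ballots ranking Tau above Zeta: 2.
Ballots ranking Zeta above Tau: 17 − 2 = 15.
Zeta wins the head-to-head 15–2.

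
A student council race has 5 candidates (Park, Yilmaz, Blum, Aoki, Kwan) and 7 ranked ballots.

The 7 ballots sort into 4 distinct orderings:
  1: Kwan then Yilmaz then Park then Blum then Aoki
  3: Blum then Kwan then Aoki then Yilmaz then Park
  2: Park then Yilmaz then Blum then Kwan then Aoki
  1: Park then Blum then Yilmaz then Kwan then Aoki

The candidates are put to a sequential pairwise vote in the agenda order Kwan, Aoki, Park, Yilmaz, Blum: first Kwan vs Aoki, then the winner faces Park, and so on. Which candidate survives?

Round 1: Kwan vs Aoki — 7–0, Kwan advances.
Round 2: Kwan vs Park — 4–3, Kwan advances.
Round 3: Kwan vs Yilmaz — 4–3, Kwan advances.
Round 4: Kwan vs Blum — 1–6, Blum advances.
The agenda winner is Blum.

Blum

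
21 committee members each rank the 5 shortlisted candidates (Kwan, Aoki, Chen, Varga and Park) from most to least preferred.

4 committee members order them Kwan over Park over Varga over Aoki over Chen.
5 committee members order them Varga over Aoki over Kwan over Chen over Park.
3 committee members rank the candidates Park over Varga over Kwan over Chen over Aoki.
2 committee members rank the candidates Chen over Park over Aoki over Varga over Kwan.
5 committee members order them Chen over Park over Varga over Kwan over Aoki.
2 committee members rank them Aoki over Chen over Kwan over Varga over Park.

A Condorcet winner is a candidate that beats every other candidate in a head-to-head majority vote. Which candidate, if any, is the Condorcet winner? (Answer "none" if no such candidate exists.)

none

Check each pair by majority over 21 ballots:
Kwan–Aoki: Kwan 12–9.
Kwan vs Chen: Kwan, 12–9.
Kwan vs Varga: Varga, 15–6.
Kwan vs Park: Kwan wins 11–10.
Aoki vs Chen: Aoki wins 11–10.
Aoki vs Varga: Varga wins 17–4.
Aoki vs Park: Park wins 14–7.
Chen–Varga: Varga 12–9.
Chen vs Park: Chen preferred on 5+2+5+2 = 14 ballots; Chen wins 14–7.
Varga vs Park: 5+2 = 7 for Varga, 14 for Park — Park by 14–7.
No candidate is unbeaten: Kwan loses to Varga; Aoki loses to Kwan; Chen loses to Kwan; Varga loses to Park; Park loses to Kwan. In particular Kwan → Park → Varga → Kwan is a majority cycle — no Condorcet winner exists.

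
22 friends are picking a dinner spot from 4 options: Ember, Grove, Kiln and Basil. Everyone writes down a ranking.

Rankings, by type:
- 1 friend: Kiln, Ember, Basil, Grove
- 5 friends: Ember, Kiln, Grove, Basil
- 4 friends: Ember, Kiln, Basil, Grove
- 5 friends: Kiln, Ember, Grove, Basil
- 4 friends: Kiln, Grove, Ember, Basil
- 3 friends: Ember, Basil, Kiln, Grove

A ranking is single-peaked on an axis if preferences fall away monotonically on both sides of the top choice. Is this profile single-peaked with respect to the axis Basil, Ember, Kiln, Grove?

Axis positions: Basil=1, Ember=2, Kiln=3, Grove=4.
Type 1 (peak Kiln at position 3): ranking walks positions 3-2-1-4, expanding outward from the peak — single-peaked.
Type 2 (peak Ember at position 2): ranking walks positions 2-3-4-1, expanding outward from the peak — single-peaked.
Type 3 (peak Ember at position 2): ranking walks positions 2-3-1-4, expanding outward from the peak — single-peaked.
Type 4 (peak Kiln at position 3): ranking walks positions 3-2-4-1, expanding outward from the peak — single-peaked.
Type 5 (peak Kiln at position 3): ranking walks positions 3-4-2-1, expanding outward from the peak — single-peaked.
Type 6 (peak Ember at position 2): ranking walks positions 2-1-3-4, expanding outward from the peak — single-peaked.
Every ranking is single-peaked on this axis.

yes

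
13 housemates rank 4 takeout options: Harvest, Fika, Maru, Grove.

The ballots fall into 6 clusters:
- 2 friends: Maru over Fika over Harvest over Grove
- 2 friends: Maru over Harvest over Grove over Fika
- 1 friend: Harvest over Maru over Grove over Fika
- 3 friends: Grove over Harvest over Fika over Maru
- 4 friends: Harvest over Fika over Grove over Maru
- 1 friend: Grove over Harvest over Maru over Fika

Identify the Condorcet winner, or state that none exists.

Check each pair by majority over 13 ballots:
Harvest vs Fika: Harvest, 11–2.
Harvest vs Maru: Harvest preferred on 1+3+4+1 = 9 ballots; Harvest wins 9–4.
Harvest vs Grove: Harvest is ranked higher on 2+2+1+4 = 9 ballots, Grove on 4. Harvest wins 9–4.
Fika–Maru: Fika 7–6.
Fika vs Grove: Grove wins 7–6.
Maru–Grove: Grove 8–5.
Harvest defeats every rival head-to-head and is the Condorcet winner.

Harvest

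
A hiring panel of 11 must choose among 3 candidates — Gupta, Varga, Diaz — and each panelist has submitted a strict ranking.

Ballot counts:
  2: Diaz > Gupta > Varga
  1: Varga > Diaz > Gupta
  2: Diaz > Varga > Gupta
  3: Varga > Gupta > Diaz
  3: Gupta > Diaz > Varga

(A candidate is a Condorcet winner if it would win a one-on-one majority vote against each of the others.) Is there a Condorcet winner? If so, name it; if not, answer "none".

Pairwise majorities:
Gupta vs Varga: 5 to 6, Varga.
Gupta vs Diaz: Gupta, 6–5.
Varga vs Diaz: Varga is ranked higher on 1+3 = 4 ballots, Diaz on 7. Diaz wins 7–4.
No candidate is unbeaten: Gupta loses to Varga; Varga loses to Diaz; Diaz loses to Gupta. In particular Gupta → Diaz → Varga → Gupta is a majority cycle — no Condorcet winner exists.

none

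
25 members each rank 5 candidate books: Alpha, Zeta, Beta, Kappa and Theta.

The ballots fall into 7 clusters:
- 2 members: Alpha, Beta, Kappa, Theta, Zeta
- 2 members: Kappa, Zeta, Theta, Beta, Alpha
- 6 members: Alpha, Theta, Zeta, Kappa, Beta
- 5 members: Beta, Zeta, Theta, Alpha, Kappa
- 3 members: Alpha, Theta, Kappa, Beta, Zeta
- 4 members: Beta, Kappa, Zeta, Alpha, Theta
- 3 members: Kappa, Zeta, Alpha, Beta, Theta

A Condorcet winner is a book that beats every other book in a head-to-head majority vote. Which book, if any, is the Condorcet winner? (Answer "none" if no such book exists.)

none

Check each pair by majority over 25 ballots:
Alpha vs Zeta: Alpha preferred on 2+6+3 = 11 ballots; Zeta wins 14–11.
Alpha vs Beta: Alpha is ranked higher on 2+6+3+3 = 14 ballots, Beta on 11. Alpha wins 14–11.
Alpha vs Kappa: Alpha preferred on 2+6+5+3 = 16 ballots; Alpha wins 16–9.
Alpha vs Theta: Alpha preferred on 2+6+3+4+3 = 18 ballots; Alpha wins 18–7.
Zeta vs Beta: Zeta preferred on 2+6+3 = 11 ballots; Beta wins 14–11.
Zeta vs Kappa: Zeta is ranked higher on 6+5 = 11 ballots, Kappa on 14. Kappa wins 14–11.
Zeta vs Theta: Zeta preferred on 2+5+4+3 = 14 ballots; Zeta wins 14–11.
Beta vs Kappa: Beta is ranked higher on 2+5+4 = 11 ballots, Kappa on 14. Kappa wins 14–11.
Beta vs Theta: 14 to 11, Beta.
Kappa vs Theta: Kappa is ranked higher on 2+2+4+3 = 11 ballots, Theta on 14. Theta wins 14–11.
Each book drops at least one matchup (Alpha loses to Zeta; Zeta loses to Beta; Beta loses to Alpha; Kappa loses to Alpha; Theta loses to Alpha); the cycle Alpha > Beta > Zeta > Alpha rules out a Condorcet winner.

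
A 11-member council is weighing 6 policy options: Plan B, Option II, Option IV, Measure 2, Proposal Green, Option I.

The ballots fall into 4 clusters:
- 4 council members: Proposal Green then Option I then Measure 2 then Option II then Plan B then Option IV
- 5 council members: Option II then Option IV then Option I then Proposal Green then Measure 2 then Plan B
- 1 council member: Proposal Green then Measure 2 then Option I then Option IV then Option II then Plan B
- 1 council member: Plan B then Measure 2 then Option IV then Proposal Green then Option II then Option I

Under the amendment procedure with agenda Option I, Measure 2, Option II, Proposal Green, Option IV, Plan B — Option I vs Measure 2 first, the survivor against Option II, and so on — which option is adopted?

Option IV

Round 1: Option I vs Measure 2 — 9–2, Option I advances.
Round 2: Option I vs Option II — 5–6, Option II advances.
Round 3: Option II vs Proposal Green — 5–6, Proposal Green advances.
Round 4: Proposal Green vs Option IV — 5–6, Option IV advances.
Round 5: Option IV vs Plan B — 6–5, Option IV advances.
Option IV survives the agenda.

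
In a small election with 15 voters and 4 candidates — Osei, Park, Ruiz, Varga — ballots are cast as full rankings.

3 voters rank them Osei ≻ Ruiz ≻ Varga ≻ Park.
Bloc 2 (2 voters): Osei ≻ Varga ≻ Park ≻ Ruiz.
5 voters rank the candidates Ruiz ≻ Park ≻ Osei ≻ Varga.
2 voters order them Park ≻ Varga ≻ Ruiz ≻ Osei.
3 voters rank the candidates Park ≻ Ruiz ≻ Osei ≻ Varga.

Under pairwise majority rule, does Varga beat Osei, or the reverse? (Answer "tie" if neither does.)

Osei

Ballots ranking Varga above Osei: 2.
Ballots ranking Osei above Varga: 15 − 2 = 13.
Osei wins the head-to-head 13–2.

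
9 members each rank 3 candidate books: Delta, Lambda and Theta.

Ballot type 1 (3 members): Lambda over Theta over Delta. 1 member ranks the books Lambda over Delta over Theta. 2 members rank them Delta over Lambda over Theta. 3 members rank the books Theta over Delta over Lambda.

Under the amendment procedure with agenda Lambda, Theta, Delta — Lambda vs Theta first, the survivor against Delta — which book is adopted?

Delta

Round 1: Lambda vs Theta — 6–3, Lambda advances.
Round 2: Lambda vs Delta — 4–5, Delta advances.
Delta survives the agenda.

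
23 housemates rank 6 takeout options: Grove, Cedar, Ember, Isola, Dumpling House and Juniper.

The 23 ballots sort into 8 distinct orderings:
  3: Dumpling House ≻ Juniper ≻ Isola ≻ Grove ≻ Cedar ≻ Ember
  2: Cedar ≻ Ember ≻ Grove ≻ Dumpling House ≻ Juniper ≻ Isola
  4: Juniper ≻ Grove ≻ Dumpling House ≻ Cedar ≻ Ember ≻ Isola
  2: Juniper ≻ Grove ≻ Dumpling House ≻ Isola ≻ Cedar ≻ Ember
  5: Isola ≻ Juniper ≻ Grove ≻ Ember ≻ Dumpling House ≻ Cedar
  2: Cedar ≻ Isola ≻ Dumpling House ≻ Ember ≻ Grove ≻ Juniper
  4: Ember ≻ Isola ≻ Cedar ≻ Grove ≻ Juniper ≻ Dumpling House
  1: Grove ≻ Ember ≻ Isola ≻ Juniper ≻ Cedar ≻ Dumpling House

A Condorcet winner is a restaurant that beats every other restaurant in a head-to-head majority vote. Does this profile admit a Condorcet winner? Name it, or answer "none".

Check each pair by majority over 23 ballots:
Grove vs Cedar: Grove is ranked higher on 3+4+2+5+1 = 15 ballots, Cedar on 8. Grove wins 15–8.
Grove vs Ember: Grove wins 15–8.
Grove vs Isola: 9 to 14, Isola.
Grove–Dumpling House: Grove 18–5.
Grove vs Juniper: Grove preferred on 2+2+4+1 = 9 ballots; Juniper wins 14–9.
Cedar vs Ember: Cedar preferred on 3+2+4+2+2 = 13 ballots; Cedar wins 13–10.
Cedar vs Isola: Isola, 15–8.
Cedar vs Dumpling House: Dumpling House wins 14–9.
Cedar vs Juniper: 2+2+4 = 8 for Cedar, 15 for Juniper — Juniper by 15–8.
Ember vs Isola: Isola, 12–11.
Ember vs Dumpling House: 2+5+4+1 = 12 for Ember, 11 for Dumpling House — Ember by 12–11.
Ember vs Juniper: Ember preferred on 2+2+4+1 = 9 ballots; Juniper wins 14–9.
Isola vs Dumpling House: Isola, 12–11.
Isola vs Juniper: Isola wins 12–11.
Dumpling House–Juniper: Juniper 16–7.
Isola defeats every rival head-to-head and is the Condorcet winner.

Isola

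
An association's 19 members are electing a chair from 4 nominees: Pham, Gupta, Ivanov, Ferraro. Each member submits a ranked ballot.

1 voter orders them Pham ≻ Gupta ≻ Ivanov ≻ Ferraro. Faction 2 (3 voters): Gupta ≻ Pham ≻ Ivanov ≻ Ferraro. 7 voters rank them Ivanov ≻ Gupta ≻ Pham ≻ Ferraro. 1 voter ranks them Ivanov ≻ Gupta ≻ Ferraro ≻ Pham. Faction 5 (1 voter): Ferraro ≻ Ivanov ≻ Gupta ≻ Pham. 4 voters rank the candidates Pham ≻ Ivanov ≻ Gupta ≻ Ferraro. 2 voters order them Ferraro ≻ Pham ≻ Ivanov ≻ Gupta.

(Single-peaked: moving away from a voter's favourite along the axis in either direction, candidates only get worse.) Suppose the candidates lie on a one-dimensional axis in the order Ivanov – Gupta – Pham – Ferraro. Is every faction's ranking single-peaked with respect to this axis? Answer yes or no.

no

Axis positions: Ivanov=1, Gupta=2, Pham=3, Ferraro=4.
Faction 1 (peak Pham at position 3): ranking walks positions 3-2-1-4, expanding outward from the peak — single-peaked.
Faction 2 (peak Gupta at position 2): ranking walks positions 2-3-1-4, expanding outward from the peak — single-peaked.
Faction 3 (peak Ivanov at position 1): ranking walks positions 1-2-3-4, expanding outward from the peak — single-peaked.
Faction 4: ranking walks positions 1-2-4-3; Ferraro is ranked above Pham even though Pham lies between Ferraro and the peak Ivanov on the axis — preferences dip and rise again. Not single-peaked.
Faction 5: ranking walks positions 4-1-2-3; Ivanov is ranked above Pham even though Pham lies between Ivanov and the peak Ferraro on the axis — preferences dip and rise again. Not single-peaked.
Faction 6: ranking walks positions 3-1-2-4; Ivanov is ranked above Gupta even though Gupta lies between Ivanov and the peak Pham on the axis — preferences dip and rise again. Not single-peaked.
Faction 7: ranking walks positions 4-3-1-2; Ivanov is ranked above Gupta even though Gupta lies between Ivanov and the peak Ferraro on the axis — preferences dip and rise again. Not single-peaked.
Faction 4 violates single-peakedness, so the profile is not single-peaked on this axis.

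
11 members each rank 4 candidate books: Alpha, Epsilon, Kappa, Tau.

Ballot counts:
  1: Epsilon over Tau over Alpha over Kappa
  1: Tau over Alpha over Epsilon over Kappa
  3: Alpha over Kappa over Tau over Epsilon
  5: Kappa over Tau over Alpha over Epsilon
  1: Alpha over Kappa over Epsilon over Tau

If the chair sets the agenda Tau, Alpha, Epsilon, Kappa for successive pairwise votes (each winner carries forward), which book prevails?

Kappa

Round 1: Tau vs Alpha — 7–4, Tau advances.
Round 2: Tau vs Epsilon — 9–2, Tau advances.
Round 3: Tau vs Kappa — 2–9, Kappa advances.
The agenda winner is Kappa.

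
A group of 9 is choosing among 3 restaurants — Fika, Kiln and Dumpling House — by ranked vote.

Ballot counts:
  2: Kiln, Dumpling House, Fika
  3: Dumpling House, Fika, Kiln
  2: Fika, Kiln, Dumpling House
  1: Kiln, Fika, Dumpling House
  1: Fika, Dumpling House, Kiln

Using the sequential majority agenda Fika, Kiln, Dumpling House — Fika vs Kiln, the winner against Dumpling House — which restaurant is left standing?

Round 1: Fika vs Kiln — 6–3, Fika advances.
Round 2: Fika vs Dumpling House — 4–5, Dumpling House advances.
Dumpling House survives the agenda.

Dumpling House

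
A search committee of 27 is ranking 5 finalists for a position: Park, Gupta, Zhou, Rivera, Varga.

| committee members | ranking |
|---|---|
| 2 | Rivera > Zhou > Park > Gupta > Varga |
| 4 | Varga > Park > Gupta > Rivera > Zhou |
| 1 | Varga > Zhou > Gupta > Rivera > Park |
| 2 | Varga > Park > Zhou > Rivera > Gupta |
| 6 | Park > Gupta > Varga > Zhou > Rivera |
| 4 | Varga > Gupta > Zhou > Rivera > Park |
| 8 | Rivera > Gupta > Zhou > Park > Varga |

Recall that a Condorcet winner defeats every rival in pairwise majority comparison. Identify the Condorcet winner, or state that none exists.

Check each pair by majority over 27 ballots:
Park vs Gupta: Park wins 14–13.
Park vs Zhou: Park preferred on 4+2+6 = 12 ballots; Zhou wins 15–12.
Park vs Rivera: Rivera wins 15–12.
Park vs Varga: 2+6+8 = 16 for Park, 11 for Varga — Park by 16–11.
Gupta vs Zhou: Gupta is ranked higher on 4+6+4+8 = 22 ballots, Zhou on 5. Gupta wins 22–5.
Gupta–Rivera: Gupta 15–12.
Gupta vs Varga: 2+6+8 = 16 for Gupta, 11 for Varga — Gupta by 16–11.
Zhou vs Rivera: 1+2+6+4 = 13 for Zhou, 14 for Rivera — Rivera by 14–13.
Zhou vs Varga: Varga wins 17–10.
Rivera–Varga: Varga 17–10.
Each candidate drops at least one matchup (Park loses to Zhou; Gupta loses to Park; Zhou loses to Gupta; Rivera loses to Gupta; Varga loses to Park); the cycle Park beats Gupta beats Zhou beats Park rules out a Condorcet winner.

none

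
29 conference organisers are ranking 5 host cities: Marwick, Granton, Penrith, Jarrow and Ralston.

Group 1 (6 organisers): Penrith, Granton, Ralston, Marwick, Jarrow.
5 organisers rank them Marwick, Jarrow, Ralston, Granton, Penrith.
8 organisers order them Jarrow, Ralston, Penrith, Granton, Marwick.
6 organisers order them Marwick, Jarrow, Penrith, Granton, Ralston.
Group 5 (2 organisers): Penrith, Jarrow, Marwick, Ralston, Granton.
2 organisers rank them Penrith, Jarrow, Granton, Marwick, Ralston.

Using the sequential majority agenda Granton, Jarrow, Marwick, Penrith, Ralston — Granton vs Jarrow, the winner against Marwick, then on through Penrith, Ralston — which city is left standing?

Round 1: Granton vs Jarrow — 6–23, Jarrow advances.
Round 2: Jarrow vs Marwick — 12–17, Marwick advances.
Round 3: Marwick vs Penrith — 11–18, Penrith advances.
Round 4: Penrith vs Ralston — 16–13, Penrith advances.
The agenda winner is Penrith.

Penrith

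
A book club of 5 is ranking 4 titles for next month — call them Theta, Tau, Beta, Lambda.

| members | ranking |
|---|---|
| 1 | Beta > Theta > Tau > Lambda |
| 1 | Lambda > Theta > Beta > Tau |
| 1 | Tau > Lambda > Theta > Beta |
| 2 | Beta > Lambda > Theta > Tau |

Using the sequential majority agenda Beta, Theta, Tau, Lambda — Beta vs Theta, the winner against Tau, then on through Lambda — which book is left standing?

Beta

Round 1: Beta vs Theta — 3–2, Beta advances.
Round 2: Beta vs Tau — 4–1, Beta advances.
Round 3: Beta vs Lambda — 3–2, Beta advances.
Beta survives the agenda.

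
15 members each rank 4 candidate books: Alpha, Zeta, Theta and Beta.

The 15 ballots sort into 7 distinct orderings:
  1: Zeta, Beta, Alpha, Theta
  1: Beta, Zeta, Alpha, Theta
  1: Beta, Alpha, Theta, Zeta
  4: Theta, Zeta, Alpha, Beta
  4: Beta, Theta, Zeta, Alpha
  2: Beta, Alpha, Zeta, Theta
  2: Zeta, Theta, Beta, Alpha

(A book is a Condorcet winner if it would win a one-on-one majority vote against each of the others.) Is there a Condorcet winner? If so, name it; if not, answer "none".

Beta

Head-to-head results (15 members):
Alpha vs Zeta: Alpha is ranked higher on 1+2 = 3 ballots, Zeta on 12. Zeta wins 12–3.
Alpha vs Theta: 5 to 10, Theta.
Alpha vs Beta: 4 for Alpha, 11 for Beta — Beta by 11–4.
Zeta vs Theta: Theta wins 9–6.
Zeta vs Beta: Beta, 8–7.
Theta vs Beta: Theta preferred on 4+2 = 6 ballots; Beta wins 9–6.
Only Beta has no losses; Beta is the Condorcet winner.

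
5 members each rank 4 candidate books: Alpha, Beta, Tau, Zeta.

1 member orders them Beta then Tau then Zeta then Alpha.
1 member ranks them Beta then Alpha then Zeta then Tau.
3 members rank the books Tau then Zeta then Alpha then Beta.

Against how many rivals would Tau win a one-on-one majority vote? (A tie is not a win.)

3

Tau against each rival (5 members):
Tau vs Alpha: 1+3 = 4 for Tau, 1 for Alpha — Tau by 4–1.
Tau vs Beta: 3 to 2, Tau.
Tau vs Zeta: Tau preferred on 1+3 = 4 ballots; Tau wins 4–1.
Tau beats Alpha, Beta, Zeta — 3 pairwise wins.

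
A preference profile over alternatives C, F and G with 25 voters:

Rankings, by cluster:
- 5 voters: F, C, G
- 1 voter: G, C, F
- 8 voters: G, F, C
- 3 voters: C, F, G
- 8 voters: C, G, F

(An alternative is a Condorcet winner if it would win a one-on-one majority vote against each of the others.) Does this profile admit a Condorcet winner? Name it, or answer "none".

Check each pair by majority over 25 ballots:
C vs F: F wins 13–12.
C–G: C 16–9.
F vs G: G wins 17–8.
Every alternative loses at least once (C loses to F; F loses to G; G loses to C). The majority relation contains the cycle C beats G beats F beats C, so there is no Condorcet winner.

none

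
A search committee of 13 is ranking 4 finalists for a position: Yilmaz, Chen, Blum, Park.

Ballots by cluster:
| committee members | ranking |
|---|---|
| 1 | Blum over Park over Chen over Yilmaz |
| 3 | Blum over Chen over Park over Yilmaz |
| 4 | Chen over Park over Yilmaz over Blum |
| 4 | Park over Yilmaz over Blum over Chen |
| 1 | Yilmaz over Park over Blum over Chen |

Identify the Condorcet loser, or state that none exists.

none

Pairwise majorities:
Yilmaz vs Chen: 4+1 = 5 for Yilmaz, 8 for Chen — Chen by 8–5.
Yilmaz vs Blum: Yilmaz wins 9–4.
Yilmaz vs Park: Park, 12–1.
Chen vs Blum: Chen preferred on 4 ballots; Blum wins 9–4.
Chen vs Park: Chen wins 7–6.
Blum vs Park: 4 to 9, Park.
No candidate is winless: Yilmaz beats Blum; Chen beats Yilmaz; Blum beats Chen; Park beats Yilmaz. There is no Condorcet loser.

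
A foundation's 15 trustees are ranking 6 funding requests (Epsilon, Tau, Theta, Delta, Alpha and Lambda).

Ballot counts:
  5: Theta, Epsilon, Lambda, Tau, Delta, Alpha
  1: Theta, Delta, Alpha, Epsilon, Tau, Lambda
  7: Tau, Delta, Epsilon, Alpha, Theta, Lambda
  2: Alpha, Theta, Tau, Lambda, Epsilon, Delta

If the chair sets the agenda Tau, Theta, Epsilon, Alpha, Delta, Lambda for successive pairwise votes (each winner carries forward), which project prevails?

Delta

Round 1: Tau vs Theta — 7–8, Theta advances.
Round 2: Theta vs Epsilon — 8–7, Theta advances.
Round 3: Theta vs Alpha — 6–9, Alpha advances.
Round 4: Alpha vs Delta — 2–13, Delta advances.
Round 5: Delta vs Lambda — 8–7, Delta advances.
Delta survives the agenda.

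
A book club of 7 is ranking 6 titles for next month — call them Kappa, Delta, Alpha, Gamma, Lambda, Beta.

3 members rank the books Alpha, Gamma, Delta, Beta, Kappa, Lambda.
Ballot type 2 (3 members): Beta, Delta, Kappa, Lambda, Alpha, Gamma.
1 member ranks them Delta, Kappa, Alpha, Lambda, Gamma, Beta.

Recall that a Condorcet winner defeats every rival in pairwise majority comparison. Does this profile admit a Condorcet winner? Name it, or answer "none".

Pairwise majorities:
Kappa vs Delta: Delta wins 7–0.
Kappa vs Alpha: Kappa, 4–3.
Kappa vs Gamma: Kappa wins 4–3.
Kappa–Lambda: Kappa 7–0.
Kappa vs Beta: Beta wins 6–1.
Delta vs Alpha: Delta, 4–3.
Delta–Gamma: Delta 4–3.
Delta vs Lambda: Delta wins 7–0.
Delta vs Beta: Delta, 4–3.
Alpha vs Gamma: Alpha, 7–0.
Alpha vs Lambda: Alpha wins 4–3.
Alpha vs Beta: Alpha wins 4–3.
Gamma vs Lambda: Lambda, 4–3.
Gamma vs Beta: Gamma, 4–3.
Lambda vs Beta: Beta wins 6–1.
Only Delta has no losses; Delta is the Condorcet winner.

Delta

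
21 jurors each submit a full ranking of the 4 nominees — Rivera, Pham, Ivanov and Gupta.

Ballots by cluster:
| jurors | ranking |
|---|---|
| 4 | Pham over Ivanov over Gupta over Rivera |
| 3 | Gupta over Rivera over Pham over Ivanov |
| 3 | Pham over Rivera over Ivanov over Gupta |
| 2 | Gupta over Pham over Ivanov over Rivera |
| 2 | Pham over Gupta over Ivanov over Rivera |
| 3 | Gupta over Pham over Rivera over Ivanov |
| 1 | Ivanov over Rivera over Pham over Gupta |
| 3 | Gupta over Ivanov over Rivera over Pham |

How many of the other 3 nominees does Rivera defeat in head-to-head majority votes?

0

Rivera against each rival (21 jurors):
Rivera vs Pham: Rivera preferred on 3+1+3 = 7 ballots; Pham wins 14–7.
Rivera vs Ivanov: Ivanov wins 12–9.
Rivera vs Gupta: Gupta, 17–4.
Rivera beats no one; loses to Pham, Ivanov, Gupta — 0 pairwise wins.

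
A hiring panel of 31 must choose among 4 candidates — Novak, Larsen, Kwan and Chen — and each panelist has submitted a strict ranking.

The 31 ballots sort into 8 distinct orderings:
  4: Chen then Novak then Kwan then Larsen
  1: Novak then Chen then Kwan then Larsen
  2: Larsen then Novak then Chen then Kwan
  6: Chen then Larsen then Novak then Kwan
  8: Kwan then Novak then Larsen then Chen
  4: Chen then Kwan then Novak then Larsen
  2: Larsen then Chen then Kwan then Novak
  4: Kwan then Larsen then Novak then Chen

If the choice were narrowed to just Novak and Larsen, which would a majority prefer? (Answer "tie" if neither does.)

Ballots ranking Novak above Larsen: 4 + 1 + 8 + 4 = 17.
Ballots ranking Larsen above Novak: 31 − 17 = 14.
Novak wins the head-to-head 17–14.

Novak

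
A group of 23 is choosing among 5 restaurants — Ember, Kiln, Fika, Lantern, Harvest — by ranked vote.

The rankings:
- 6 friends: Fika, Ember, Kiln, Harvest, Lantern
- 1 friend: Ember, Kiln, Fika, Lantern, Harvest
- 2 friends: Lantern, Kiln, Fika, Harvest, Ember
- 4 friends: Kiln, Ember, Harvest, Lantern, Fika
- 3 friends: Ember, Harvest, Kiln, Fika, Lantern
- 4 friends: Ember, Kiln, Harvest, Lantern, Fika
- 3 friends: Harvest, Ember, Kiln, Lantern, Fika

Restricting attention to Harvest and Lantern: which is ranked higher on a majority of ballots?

Ballots ranking Harvest above Lantern: 6 + 4 + 3 + 4 + 3 = 20.
Ballots ranking Lantern above Harvest: 23 − 20 = 3.
Harvest wins the head-to-head 20–3.

Harvest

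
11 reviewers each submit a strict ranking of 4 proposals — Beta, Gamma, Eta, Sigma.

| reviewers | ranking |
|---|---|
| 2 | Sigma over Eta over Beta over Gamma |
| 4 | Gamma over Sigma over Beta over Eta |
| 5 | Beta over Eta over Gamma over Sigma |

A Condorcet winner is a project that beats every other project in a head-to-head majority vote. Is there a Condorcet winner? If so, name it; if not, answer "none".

none

Check each pair by majority over 11 ballots:
Beta vs Gamma: 2+5 = 7 for Beta, 4 for Gamma — Beta by 7–4.
Beta vs Eta: Beta is ranked higher on 4+5 = 9 ballots, Eta on 2. Beta wins 9–2.
Beta vs Sigma: Beta preferred on 5 ballots; Sigma wins 6–5.
Gamma vs Eta: 4 to 7, Eta.
Gamma vs Sigma: 9 to 2, Gamma.
Eta vs Sigma: 5 to 6, Sigma.
Every project loses at least once (Beta loses to Sigma; Gamma loses to Beta; Eta loses to Beta; Sigma loses to Gamma). The majority relation contains the cycle Beta beats Gamma beats Sigma beats Beta, so there is no Condorcet winner.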